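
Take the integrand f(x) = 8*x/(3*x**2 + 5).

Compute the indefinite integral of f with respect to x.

F(x) = 4*log(3*x**2 + 5)/3 + C

The substitution u = 3*x**2/2 + 5/2 works: f is exactly (dF/du)*(du/dx) for that inner function.
Check: d/dx[4*log(3*x**2 + 5)/3] = 8*x/(3*x**2 + 5) = f(x).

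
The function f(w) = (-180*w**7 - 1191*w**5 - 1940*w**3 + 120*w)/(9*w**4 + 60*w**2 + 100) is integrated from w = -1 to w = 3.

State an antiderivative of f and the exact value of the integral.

An antiderivative F(w) passes only if d/dw[F] lands on f(w) exactly.
F(w) = (-10*w**4*(3*w**2 + 10) + w**2*(3*w**2 + 10) - 10*w**2 - 40)/(2*(3*w**2 + 10)) is an antiderivative of f.
Check: d/dw[(-10*w**4*(3*w**2 + 10) + w**2*(3*w**2 + 10) - 10*w**2 - 40)/(2*(3*w**2 + 10))] = (-180*w**7 - 1191*w**5 - 1940*w**3 + 120*w)/(9*w**4 + 60*w**2 + 100) = f(w).
F(3) = -29767/74; F(-1) = -167/26.
Integral = F(3) - F(-1) = -190396/481.

Antiderivative: F(w) = (-10*w**4*(3*w**2 + 10) + w**2*(3*w**2 + 10) - 10*w**2 - 40)/(2*(3*w**2 + 10)); value = -190396/481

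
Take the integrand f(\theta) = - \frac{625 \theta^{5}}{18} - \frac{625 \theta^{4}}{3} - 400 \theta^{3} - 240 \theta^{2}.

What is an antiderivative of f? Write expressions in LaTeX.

An antiderivative is F(\theta) = - \frac{5 \left(\frac{5 \theta^{2}}{3} + 4 \theta\right)^{3}}{4}.

f matches the chain-rule pattern g'(h)*h' with inner function h(\theta) = \frac{5 \theta^{2}}{3} + 4 \theta; substituting u = h(\theta) collapses the integral.
Check: d/d\theta[- \frac{5 \left(\frac{5 \theta^{2}}{3} + 4 \theta\right)^{3}}{4}] = - \frac{625 \theta^{5}}{18} - \frac{625 \theta^{4}}{3} - 400 \theta^{3} - 240 \theta^{2} = f(\theta).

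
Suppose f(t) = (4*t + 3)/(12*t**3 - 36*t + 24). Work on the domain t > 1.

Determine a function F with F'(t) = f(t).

An antiderivative is F(t) = (5*t*log(t - 1) - 5*t*log(t + 2) - 5*log(t - 1) + 5*log(t + 2) - 21)/(108*t - 108).

Factor the denominator (12*(t - 1)**2*(t + 2)) and decompose: f = -5/(108*(t + 2)) + 5/(108*(t - 1)) + 7/(36*(t - 1)**2); each piece integrates to a log, atan, or power term.
Check: d/dt[(5*t*log(t - 1) - 5*t*log(t + 2) - 5*log(t - 1) + 5*log(t + 2) - 21)/(108*t - 108)] = (4*t + 3)/(12*t**3 - 36*t + 24) = f(t).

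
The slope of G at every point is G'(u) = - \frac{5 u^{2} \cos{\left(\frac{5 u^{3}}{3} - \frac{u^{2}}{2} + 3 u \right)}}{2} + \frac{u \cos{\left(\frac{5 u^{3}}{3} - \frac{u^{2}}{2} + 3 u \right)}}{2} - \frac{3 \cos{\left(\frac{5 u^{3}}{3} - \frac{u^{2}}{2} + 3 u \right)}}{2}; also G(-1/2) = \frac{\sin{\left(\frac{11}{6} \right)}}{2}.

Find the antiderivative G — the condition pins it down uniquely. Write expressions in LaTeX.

G(u) = - \frac{\sin{\left(\frac{5 u^{3}}{3} - \frac{u^{2}}{2} + 3 u \right)}}{2}

The substitution w = \frac{5 u^{3}}{3} - \frac{u^{2}}{2} + 3 u works: G'(u) is exactly (dG/dw)*(dw/du) for that inner function.
A general antiderivative is - \frac{\sin{\left(\frac{5 u^{3}}{3} - \frac{u^{2}}{2} + 3 u \right)}}{2} + C.
The condition gives C = \frac{\sin{\left(\frac{11}{6} \right)}}{2} - (\frac{\sin{\left(\frac{11}{6} \right)}}{2}) = 0.
So G(u) = - \frac{\sin{\left(\frac{5 u^{3}}{3} - \frac{u^{2}}{2} + 3 u \right)}}{2}.
Check: d/du[- \frac{\sin{\left(\frac{5 u^{3}}{3} - \frac{u^{2}}{2} + 3 u \right)}}{2}] = - \frac{5 u^{2} \cos{\left(\frac{5 u^{3}}{3} - \frac{u^{2}}{2} + 3 u \right)}}{2} + \frac{u \cos{\left(\frac{5 u^{3}}{3} - \frac{u^{2}}{2} + 3 u \right)}}{2} - \frac{3 \cos{\left(\frac{5 u^{3}}{3} - \frac{u^{2}}{2} + 3 u \right)}}{2} = G'(u).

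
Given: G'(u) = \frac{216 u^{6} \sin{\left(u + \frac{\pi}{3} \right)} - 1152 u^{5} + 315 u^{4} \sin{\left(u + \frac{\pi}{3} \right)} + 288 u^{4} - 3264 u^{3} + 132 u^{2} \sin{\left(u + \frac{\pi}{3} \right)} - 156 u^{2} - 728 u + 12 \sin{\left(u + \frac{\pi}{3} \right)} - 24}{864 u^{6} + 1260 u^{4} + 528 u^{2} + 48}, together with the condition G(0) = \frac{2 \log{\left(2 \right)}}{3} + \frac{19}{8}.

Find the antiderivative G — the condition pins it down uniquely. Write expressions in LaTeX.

G(u) = \frac{- 24 u^{2} \log{\left(4 u^{2} + \frac{1}{2} \right)} - 9 u^{2} \cos{\left(u + \frac{\pi}{3} \right)} + 36 u^{2} - 12 u - 16 \log{\left(4 u^{2} + \frac{1}{2} \right)} - 6 \cos{\left(u + \frac{\pi}{3} \right)} + 60}{36 u^{2} + 24}

Recover the given G'(u) by differentiating a candidate G(u); any mismatch rules it out.
A general antiderivative is \frac{3 - u}{3 u^{2} + 2} - \frac{2 \log{\left(4 u^{2} + \frac{1}{2} \right)}}{3} - \frac{\cos{\left(u + \frac{\pi}{3} \right)}}{4} + C.
The condition gives C = \frac{2 \log{\left(2 \right)}}{3} + \frac{19}{8} - (\frac{2 \log{\left(2 \right)}}{3} + \frac{11}{8}) = 1.
So G(u) = \frac{- 24 u^{2} \log{\left(4 u^{2} + \frac{1}{2} \right)} - 9 u^{2} \cos{\left(u + \frac{\pi}{3} \right)} + 36 u^{2} - 12 u - 16 \log{\left(4 u^{2} + \frac{1}{2} \right)} - 6 \cos{\left(u + \frac{\pi}{3} \right)} + 60}{36 u^{2} + 24}.
Check: d/du[\frac{- 24 u^{2} \log{\left(4 u^{2} + \frac{1}{2} \right)} - 9 u^{2} \cos{\left(u + \frac{\pi}{3} \right)} + 36 u^{2} - 12 u - 16 \log{\left(4 u^{2} + \frac{1}{2} \right)} - 6 \cos{\left(u + \frac{\pi}{3} \right)} + 60}{36 u^{2} + 24}] = \frac{216 u^{6} \sin{\left(u + \frac{\pi}{3} \right)} - 1152 u^{5} + 315 u^{4} \sin{\left(u + \frac{\pi}{3} \right)} + 288 u^{4} - 3264 u^{3} + 132 u^{2} \sin{\left(u + \frac{\pi}{3} \right)} - 156 u^{2} - 728 u + 12 \sin{\left(u + \frac{\pi}{3} \right)} - 24}{864 u^{6} + 1260 u^{4} + 528 u^{2} + 48} = G'(u).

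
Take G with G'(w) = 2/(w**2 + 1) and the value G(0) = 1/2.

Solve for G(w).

For G(w) to be correct, d/dw[G] must agree with the stated G'(w) identically.
A general antiderivative is 2*atan(w) + C.
The condition gives C = 1/2 - (0) = 1/2.
So G(w) = 2*atan(w) + 1/2.
Check: d/dw[2*atan(w) + 1/2] = 2/(w**2 + 1) = G'(w).

G(w) = 2*atan(w) + 1/2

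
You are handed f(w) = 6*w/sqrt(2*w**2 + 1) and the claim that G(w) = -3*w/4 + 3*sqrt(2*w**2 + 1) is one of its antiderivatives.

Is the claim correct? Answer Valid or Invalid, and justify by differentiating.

Invalid: d/dw[G] - f = -3/4, which is not 0.

d/dw[G] = (24*w - 3*sqrt(2*w**2 + 1))/(4*sqrt(2*w**2 + 1))
d/dw[G] - f(w) = -3/4 != 0.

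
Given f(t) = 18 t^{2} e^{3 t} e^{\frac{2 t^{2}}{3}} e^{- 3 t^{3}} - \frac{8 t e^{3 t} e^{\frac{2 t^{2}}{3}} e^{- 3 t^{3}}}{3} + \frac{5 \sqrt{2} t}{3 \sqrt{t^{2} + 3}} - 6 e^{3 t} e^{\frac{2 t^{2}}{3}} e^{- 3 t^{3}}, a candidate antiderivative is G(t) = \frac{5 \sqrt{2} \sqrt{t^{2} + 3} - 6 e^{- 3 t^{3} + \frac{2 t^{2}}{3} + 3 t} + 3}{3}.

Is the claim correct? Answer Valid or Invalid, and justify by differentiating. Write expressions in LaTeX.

d/dt[G] = \frac{54 t^{2} \sqrt{t^{2} + 3} e^{3 t} e^{\frac{2 t^{2}}{3}} e^{- 3 t^{3}} - 8 t \sqrt{t^{2} + 3} e^{3 t} e^{\frac{2 t^{2}}{3}} e^{- 3 t^{3}} + 5 \sqrt{2} t - 18 \sqrt{t^{2} + 3} e^{3 t} e^{\frac{2 t^{2}}{3}} e^{- 3 t^{3}}}{3 \sqrt{t^{2} + 3}}
This equals f(t) exactly, so the claim holds.

Valid - the claim checks out under differentiation.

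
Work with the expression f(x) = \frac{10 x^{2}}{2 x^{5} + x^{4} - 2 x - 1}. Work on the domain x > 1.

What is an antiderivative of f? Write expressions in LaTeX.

An antiderivative is F(x) = \frac{5 \log{\left(x - 1 \right)}}{6} - \frac{4 \log{\left(x + \frac{1}{2} \right)}}{3} + \frac{5 \log{\left(x + 1 \right)}}{2} - \log{\left(x^{2} + 1 \right)} + \operatorname{atan}{\left(x \right)}.

The denominator factors as \left(x - 1\right) \left(x + 1\right) \left(2 x + 1\right) \left(x^{2} + 1\right); partial fractions split f into directly integrable pieces: - \frac{2 x - 1}{x^{2} + 1} - \frac{8}{3 \left(2 x + 1\right)} + \frac{5}{2 \left(x + 1\right)} + \frac{5}{6 \left(x - 1\right)}.
Check: d/dx[\frac{5 \log{\left(x - 1 \right)}}{6} - \frac{4 \log{\left(x + \frac{1}{2} \right)}}{3} + \frac{5 \log{\left(x + 1 \right)}}{2} - \log{\left(x^{2} + 1 \right)} + \operatorname{atan}{\left(x \right)}] = \frac{10 x^{2}}{2 x^{5} + x^{4} - 2 x - 1} = f(x).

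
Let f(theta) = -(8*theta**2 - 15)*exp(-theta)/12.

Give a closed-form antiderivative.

Recognize the product-rule pattern: f = u'v + uv' with u = 2*theta**2/3 + 4*theta/3 + 1/12, v = exp(-theta), so integration by parts undoes it.
Check: d/dtheta[(8*theta**2 + 16*theta + 1)*exp(-theta)/12] = (15 - 8*theta**2)*exp(-theta)/12, which equals f(theta).

An antiderivative is F(theta) = (8*theta**2 + 16*theta + 1)*exp(-theta)/12.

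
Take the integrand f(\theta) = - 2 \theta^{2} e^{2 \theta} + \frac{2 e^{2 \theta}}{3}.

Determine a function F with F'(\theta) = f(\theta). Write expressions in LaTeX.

An antiderivative is F(\theta) = - \theta^{2} e^{2 \theta} + \theta e^{2 \theta} - \frac{e^{2 \theta}}{6}.

f has the shape u'v + uv' for u = - \theta^{2} + \theta - \frac{1}{6} and v = e^{2 \theta} — it is the derivative of the product u*v.
Check: d/d\theta[- \theta^{2} e^{2 \theta} + \theta e^{2 \theta} - \frac{e^{2 \theta}}{6}] = - 2 \theta^{2} e^{2 \theta} + \frac{2 e^{2 \theta}}{3} = f(\theta).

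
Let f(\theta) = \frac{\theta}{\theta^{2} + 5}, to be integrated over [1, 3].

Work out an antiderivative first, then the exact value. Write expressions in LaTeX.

Antiderivative: F(\theta) = \frac{\log{\left(\theta^{2} + 5 \right)}}{2}; value = - \frac{\log{\left(6 \right)}}{2} + \frac{\log{\left(14 \right)}}{2}

f matches the chain-rule pattern g'(h)*h' with inner function h(\theta) = \theta^{2} + 5; substituting u = h(\theta) collapses the integral.
F(\theta) = \frac{\log{\left(\theta^{2} + 5 \right)}}{2} is an antiderivative of f.
Check: d/d\theta[\frac{\log{\left(\theta^{2} + 5 \right)}}{2}] = \frac{\theta}{\theta^{2} + 5} = f(\theta).
F(3) = \frac{\log{\left(14 \right)}}{2}; F(1) = \frac{\log{\left(6 \right)}}{2}.
Integral = F(3) - F(1) = - \frac{\log{\left(6 \right)}}{2} + \frac{\log{\left(14 \right)}}{2}.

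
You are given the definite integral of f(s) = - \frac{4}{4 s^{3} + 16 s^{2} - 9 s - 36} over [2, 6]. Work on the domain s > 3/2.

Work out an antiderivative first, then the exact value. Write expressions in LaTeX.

The denominator factors as \left(s + 4\right) \left(2 s - 3\right) \left(2 s + 3\right); partial fractions split f into directly integrable pieces: \frac{4}{15 \left(2 s + 3\right)} - \frac{4}{33 \left(2 s - 3\right)} - \frac{4}{55 \left(s + 4\right)}.
F(s) = \frac{2 \left(- 5 \log{\left(s - \frac{3}{2} \right)} + 11 \log{\left(s + \frac{3}{2} \right)} - 6 \log{\left(s + 4 \right)}\right)}{165} is an antiderivative of f.
Check: d/ds[\frac{2 \left(- 5 \log{\left(s - \frac{3}{2} \right)} + 11 \log{\left(s + \frac{3}{2} \right)} - 6 \log{\left(s + 4 \right)}\right)}{165}] = - \frac{4}{4 s^{3} + 16 s^{2} - 9 s - 36} = f(s).
F(6) = - \frac{4 \log{\left(10 \right)}}{55} - \frac{2 \log{\left(\frac{9}{2} \right)}}{33} + \frac{2 \log{\left(\frac{15}{2} \right)}}{15}; F(2) = - \frac{4 \log{\left(6 \right)}}{55} + \frac{2 \log{\left(2 \right)}}{33} + \frac{2 \log{\left(\frac{7}{2} \right)}}{15}.
Integral = F(6) - F(2) = - \frac{4 \log{\left(10 \right)}}{55} - \frac{2 \log{\left(\frac{7}{2} \right)}}{15} - \frac{2 \log{\left(\frac{9}{2} \right)}}{33} - \frac{2 \log{\left(2 \right)}}{33} + \frac{4 \log{\left(6 \right)}}{55} + \frac{2 \log{\left(\frac{15}{2} \right)}}{15}.

Antiderivative: F(s) = \frac{2 \left(- 5 \log{\left(s - \frac{3}{2} \right)} + 11 \log{\left(s + \frac{3}{2} \right)} - 6 \log{\left(s + 4 \right)}\right)}{165}; value = - \frac{4 \log{\left(10 \right)}}{55} - \frac{2 \log{\left(\frac{7}{2} \right)}}{15} - \frac{2 \log{\left(\frac{9}{2} \right)}}{33} - \frac{2 \log{\left(2 \right)}}{33} + \frac{4 \log{\left(6 \right)}}{55} + \frac{2 \log{\left(\frac{15}{2} \right)}}{15}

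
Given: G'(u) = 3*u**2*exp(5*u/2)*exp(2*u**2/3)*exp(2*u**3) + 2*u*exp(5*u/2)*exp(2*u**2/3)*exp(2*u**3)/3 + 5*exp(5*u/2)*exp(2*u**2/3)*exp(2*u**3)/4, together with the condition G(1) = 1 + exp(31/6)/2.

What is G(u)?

G'(u) matches the chain-rule pattern g'(h)*h' with inner function h(u) = 2*u**3 + 2*u**2/3 + 5*u/2; substituting w = h(u) collapses the integral.
A general antiderivative is exp(2*u**3 + 2*u**2/3 + 5*u/2)/2 + C.
The condition gives C = 1 + exp(31/6)/2 - (exp(31/6)/2) = 1.
So G(u) = exp(5*u/2)*exp(2*u**2/3)*exp(2*u**3)/2 + 1.
Check: d/du[exp(5*u/2)*exp(2*u**2/3)*exp(2*u**3)/2 + 1] = 3*u**2*exp(5*u/2)*exp(2*u**2/3)*exp(2*u**3) + 2*u*exp(5*u/2)*exp(2*u**2/3)*exp(2*u**3)/3 + 5*exp(5*u/2)*exp(2*u**2/3)*exp(2*u**3)/4 = G'(u).

G(u) = exp(5*u/2)*exp(2*u**2/3)*exp(2*u**3)/2 + 1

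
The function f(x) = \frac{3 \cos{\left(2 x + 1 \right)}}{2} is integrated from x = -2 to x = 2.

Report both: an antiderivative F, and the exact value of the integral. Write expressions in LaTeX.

Antiderivative: F(x) = \frac{3 \sin{\left(2 x + 1 \right)}}{4}; value = \frac{3 \sin{\left(5 \right)}}{4} + \frac{3 \sin{\left(3 \right)}}{4}

For F(x) to be correct the identity F'(x) - f(x) = 0 must hold.
F(x) = \frac{3 \sin{\left(2 x + 1 \right)}}{4} is an antiderivative of f.
Check: d/dx[\frac{3 \sin{\left(2 x + 1 \right)}}{4}] = \frac{3 \cos{\left(2 x + 1 \right)}}{2} = f(x).
F(2) = \frac{3 \sin{\left(5 \right)}}{4}; F(-2) = - \frac{3 \sin{\left(3 \right)}}{4}.
Integral = F(2) - F(-2) = \frac{3 \sin{\left(5 \right)}}{4} + \frac{3 \sin{\left(3 \right)}}{4}.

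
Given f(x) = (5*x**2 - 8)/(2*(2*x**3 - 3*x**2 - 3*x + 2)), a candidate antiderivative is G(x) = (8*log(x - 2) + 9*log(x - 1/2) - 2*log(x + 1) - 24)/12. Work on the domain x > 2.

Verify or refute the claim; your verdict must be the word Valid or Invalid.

d/dx[G] = (5*x**2 - 8)/(4*x**3 - 6*x**2 - 6*x + 4)
This equals f(x) exactly, so the claim holds.

Valid - differentiating G returns exactly f.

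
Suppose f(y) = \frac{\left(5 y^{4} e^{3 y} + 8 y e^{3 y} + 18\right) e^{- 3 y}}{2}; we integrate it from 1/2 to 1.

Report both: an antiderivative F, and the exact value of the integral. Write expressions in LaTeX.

Any candidate F(y) must reproduce f(y) exactly when differentiated.
F(y) = \frac{y^{5}}{2} + 2 y^{2} - 3 e^{- 3 y} is an antiderivative of f.
Check: d/dy[\frac{y^{5}}{2} + 2 y^{2} - 3 e^{- 3 y}] = \frac{\left(5 y^{4} e^{3 y} + 8 y e^{3 y} + 18\right) e^{- 3 y}}{2} = f(y).
F(1) = \frac{5}{2} - \frac{3}{e^{3}}; F(1/2) = \frac{33}{64} - \frac{3}{e^{\frac{3}{2}}}.
Integral = F(1) - F(1/2) = - \frac{3}{e^{3}} + \frac{3}{e^{\frac{3}{2}}} + \frac{127}{64}.

Antiderivative: F(y) = \frac{y^{5}}{2} + 2 y^{2} - 3 e^{- 3 y}; value = - \frac{3}{e^{3}} + \frac{3}{e^{\frac{3}{2}}} + \frac{127}{64}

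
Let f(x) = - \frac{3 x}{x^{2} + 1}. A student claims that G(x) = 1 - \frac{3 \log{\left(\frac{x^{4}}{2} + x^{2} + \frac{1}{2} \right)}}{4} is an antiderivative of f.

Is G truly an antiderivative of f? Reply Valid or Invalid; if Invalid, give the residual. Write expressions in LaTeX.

d/dx[G] = - \frac{3 x}{x^{2} + 1}
This equals f(x) exactly, so the claim holds.

Valid. The derivative of G reproduces f.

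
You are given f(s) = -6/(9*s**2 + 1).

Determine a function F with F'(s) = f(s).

An antiderivative is F(s) = -2*atan(3*s).

A candidate is checked by its d/ds: the result must match f(s).
Check: d/ds[-2*atan(3*s)] = -6/(9*s**2 + 1) = f(s).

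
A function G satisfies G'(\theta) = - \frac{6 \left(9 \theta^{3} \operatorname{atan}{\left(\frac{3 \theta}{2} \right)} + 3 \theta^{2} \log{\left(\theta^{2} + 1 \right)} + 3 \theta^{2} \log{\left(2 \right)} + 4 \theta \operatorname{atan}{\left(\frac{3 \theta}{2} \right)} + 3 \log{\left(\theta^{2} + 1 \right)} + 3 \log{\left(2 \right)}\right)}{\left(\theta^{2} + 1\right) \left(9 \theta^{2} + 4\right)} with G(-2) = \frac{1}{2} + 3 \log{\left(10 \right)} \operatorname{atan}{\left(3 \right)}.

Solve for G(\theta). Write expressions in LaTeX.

G(\theta) = - 3 \log{\left(\theta^{2} + 1 \right)} \operatorname{atan}{\left(\frac{3 \theta}{2} \right)} - 3 \log{\left(2 \right)} \operatorname{atan}{\left(\frac{3 \theta}{2} \right)} + \frac{1}{2}

G'(\theta) has the shape u'v + uv' for u = - 3 \operatorname{atan}{\left(\frac{3 \theta}{2} \right)} and v = \log{\left(2 \theta^{2} + 2 \right)} — it is the derivative of the product u*v.
A general antiderivative is - 3 \log{\left(2 \theta^{2} + 2 \right)} \operatorname{atan}{\left(\frac{3 \theta}{2} \right)} + C.
The condition gives C = \frac{1}{2} + 3 \log{\left(10 \right)} \operatorname{atan}{\left(3 \right)} - (3 \log{\left(10 \right)} \operatorname{atan}{\left(3 \right)}) = \frac{1}{2}.
So G(\theta) = - 3 \log{\left(\theta^{2} + 1 \right)} \operatorname{atan}{\left(\frac{3 \theta}{2} \right)} - 3 \log{\left(2 \right)} \operatorname{atan}{\left(\frac{3 \theta}{2} \right)} + \frac{1}{2}.
Check: d/d\theta[- 3 \log{\left(\theta^{2} + 1 \right)} \operatorname{atan}{\left(\frac{3 \theta}{2} \right)} - 3 \log{\left(2 \right)} \operatorname{atan}{\left(\frac{3 \theta}{2} \right)} + \frac{1}{2}] = \frac{- 54 \theta^{3} \operatorname{atan}{\left(\frac{3 \theta}{2} \right)} - 18 \theta^{2} \log{\left(\theta^{2} + 1 \right)} - 18 \theta^{2} \log{\left(2 \right)} - 24 \theta \operatorname{atan}{\left(\frac{3 \theta}{2} \right)} - 18 \log{\left(\theta^{2} + 1 \right)} - 18 \log{\left(2 \right)}}{9 \theta^{4} + 13 \theta^{2} + 4}, which equals G'(\theta).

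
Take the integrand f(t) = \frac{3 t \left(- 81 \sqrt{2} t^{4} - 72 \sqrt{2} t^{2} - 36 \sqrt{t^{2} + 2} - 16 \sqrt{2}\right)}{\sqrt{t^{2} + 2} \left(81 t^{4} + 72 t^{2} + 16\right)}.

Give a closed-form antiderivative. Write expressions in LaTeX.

An antiderivative is F(t) = \frac{- 27 \sqrt{2} t^{2} \sqrt{t^{2} + 2} - 12 \sqrt{2} \sqrt{t^{2} + 2} + 6}{9 t^{2} + 4}.

Recover f(t) by differentiating a candidate F(t); any mismatch rules it out.
Check: d/dt[\frac{- 27 \sqrt{2} t^{2} \sqrt{t^{2} + 2} - 12 \sqrt{2} \sqrt{t^{2} + 2} + 6}{9 t^{2} + 4}] = \frac{- 243 \sqrt{2} t^{5} - 216 \sqrt{2} t^{3} - 108 t \sqrt{t^{2} + 2} - 48 \sqrt{2} t}{81 t^{4} \sqrt{t^{2} + 2} + 72 t^{2} \sqrt{t^{2} + 2} + 16 \sqrt{t^{2} + 2}}, which equals f(t).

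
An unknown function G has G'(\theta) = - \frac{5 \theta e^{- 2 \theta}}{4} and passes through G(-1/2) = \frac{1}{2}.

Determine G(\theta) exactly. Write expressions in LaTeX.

G'(\theta) has the shape u'v + uv' for u = \frac{5 \theta}{8} + \frac{5}{16} and v = e^{- 2 \theta} — it is the derivative of the product u*v.
A general antiderivative is \frac{\left(10 \theta + 5\right) e^{- 2 \theta}}{16} + C.
The condition gives C = \frac{1}{2} - (0) = \frac{1}{2}.
So G(\theta) = \frac{5 \theta e^{- 2 \theta}}{8} + \frac{1}{2} + \frac{5 e^{- 2 \theta}}{16}.
Check: d/d\theta[\frac{5 \theta e^{- 2 \theta}}{8} + \frac{1}{2} + \frac{5 e^{- 2 \theta}}{16}] = - \frac{5 \theta e^{- 2 \theta}}{4} = G'(\theta).

G(\theta) = \frac{5 \theta e^{- 2 \theta}}{8} + \frac{1}{2} + \frac{5 e^{- 2 \theta}}{16}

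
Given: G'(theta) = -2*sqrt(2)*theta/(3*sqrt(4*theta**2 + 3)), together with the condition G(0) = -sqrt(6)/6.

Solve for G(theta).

G(theta) = -sqrt(2)*sqrt(4*theta**2 + 3)/6

G'(theta) matches the chain-rule pattern g'(h)*h' with inner function h(theta) = 2*theta**2 + 3/2; substituting u = h(theta) collapses the integral.
A general antiderivative is -sqrt(2*theta**2 + 3/2)/3 + C.
The condition gives C = -sqrt(6)/6 - (-sqrt(6)/6) = 0.
So G(theta) = -sqrt(2)*sqrt(4*theta**2 + 3)/6.
Check: d/dtheta[-sqrt(2)*sqrt(4*theta**2 + 3)/6] = -2*sqrt(2)*theta/(3*sqrt(4*theta**2 + 3)) = G'(theta).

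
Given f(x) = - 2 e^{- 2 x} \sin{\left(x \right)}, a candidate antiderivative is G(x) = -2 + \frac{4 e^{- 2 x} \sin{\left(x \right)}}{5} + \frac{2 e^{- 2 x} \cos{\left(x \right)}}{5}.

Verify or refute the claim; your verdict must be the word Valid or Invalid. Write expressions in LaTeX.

d/dx[G] = - 2 e^{- 2 x} \sin{\left(x \right)}
This equals f(x) exactly, so the claim holds.

Valid: G'(x) = f(x).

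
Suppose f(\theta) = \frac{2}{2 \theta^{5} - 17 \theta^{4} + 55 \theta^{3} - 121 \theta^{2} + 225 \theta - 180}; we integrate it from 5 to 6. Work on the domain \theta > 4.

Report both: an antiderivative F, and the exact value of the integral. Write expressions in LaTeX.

Antiderivative: F(\theta) = \frac{2 \log{\left(\theta - 4 \right)}}{105} - \frac{\log{\left(\theta - 3 \right)}}{21} + \frac{16 \log{\left(\theta - \frac{3}{2} \right)}}{435} - \frac{5 \log{\left(\theta^{2} + 5 \right)}}{1218} + \frac{\sqrt{5} \operatorname{atan}{\left(\frac{\sqrt{5} \theta}{5} \right)}}{435}; value = - \frac{\log{\left(3 \right)}}{21} - \frac{16 \log{\left(\frac{7}{2} \right)}}{435} - \frac{5 \log{\left(41 \right)}}{1218} - \frac{\sqrt{5} \operatorname{atan}{\left(\sqrt{5} \right)}}{435} + \frac{\sqrt{5} \operatorname{atan}{\left(\frac{6 \sqrt{5}}{5} \right)}}{435} + \frac{5 \log{\left(30 \right)}}{1218} + \frac{\log{\left(2 \right)}}{15} + \frac{16 \log{\left(\frac{9}{2} \right)}}{435}

Factor the denominator (\left(\theta - 4\right) \left(\theta - 3\right) \left(2 \theta - 3\right) \left(\theta^{2} + 5\right)) and decompose: f = - \frac{5 \theta - 7}{609 \left(\theta^{2} + 5\right)} + \frac{32}{435 \left(2 \theta - 3\right)} - \frac{1}{21 \left(\theta - 3\right)} + \frac{2}{105 \left(\theta - 4\right)}; each piece integrates to a log, atan, or power term.
F(\theta) = \frac{2 \log{\left(\theta - 4 \right)}}{105} - \frac{\log{\left(\theta - 3 \right)}}{21} + \frac{16 \log{\left(\theta - \frac{3}{2} \right)}}{435} - \frac{5 \log{\left(\theta^{2} + 5 \right)}}{1218} + \frac{\sqrt{5} \operatorname{atan}{\left(\frac{\sqrt{5} \theta}{5} \right)}}{435} is an antiderivative of f.
Check: d/d\theta[\frac{2 \log{\left(\theta - 4 \right)}}{105} - \frac{\log{\left(\theta - 3 \right)}}{21} + \frac{16 \log{\left(\theta - \frac{3}{2} \right)}}{435} - \frac{5 \log{\left(\theta^{2} + 5 \right)}}{1218} + \frac{\sqrt{5} \operatorname{atan}{\left(\frac{\sqrt{5} \theta}{5} \right)}}{435}] = \frac{2}{2 \theta^{5} - 17 \theta^{4} + 55 \theta^{3} - 121 \theta^{2} + 225 \theta - 180} = f(\theta).
F(6) = - \frac{\log{\left(3 \right)}}{21} - \frac{5 \log{\left(41 \right)}}{1218} + \frac{\sqrt{5} \operatorname{atan}{\left(\frac{6 \sqrt{5}}{5} \right)}}{435} + \frac{2 \log{\left(2 \right)}}{105} + \frac{16 \log{\left(\frac{9}{2} \right)}}{435}; F(5) = - \frac{\log{\left(2 \right)}}{21} - \frac{5 \log{\left(30 \right)}}{1218} + \frac{\sqrt{5} \operatorname{atan}{\left(\sqrt{5} \right)}}{435} + \frac{16 \log{\left(\frac{7}{2} \right)}}{435}.
Integral = F(6) - F(5) = - \frac{\log{\left(3 \right)}}{21} - \frac{16 \log{\left(\frac{7}{2} \right)}}{435} - \frac{5 \log{\left(41 \right)}}{1218} - \frac{\sqrt{5} \operatorname{atan}{\left(\sqrt{5} \right)}}{435} + \frac{\sqrt{5} \operatorname{atan}{\left(\frac{6 \sqrt{5}}{5} \right)}}{435} + \frac{5 \log{\left(30 \right)}}{1218} + \frac{\log{\left(2 \right)}}{15} + \frac{16 \log{\left(\frac{9}{2} \right)}}{435}.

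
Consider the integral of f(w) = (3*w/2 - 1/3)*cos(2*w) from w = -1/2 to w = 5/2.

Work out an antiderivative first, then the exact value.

Antiderivative: F(w) = 3*w*sin(2*w)/4 - sin(2*w)/6 + 3*cos(2*w)/8; value = 41*sin(5)/24 - 13*sin(1)/24 - 3*cos(1)/8 + 3*cos(5)/8

Recover f(w) by differentiating a candidate F(w); any mismatch rules it out.
F(w) = 3*w*sin(2*w)/4 - sin(2*w)/6 + 3*cos(2*w)/8 is an antiderivative of f.
Check: d/dw[3*w*sin(2*w)/4 - sin(2*w)/6 + 3*cos(2*w)/8] = 3*w*cos(2*w)/2 - cos(2*w)/3, which equals f(w).
F(5/2) = 41*sin(5)/24 + 3*cos(5)/8; F(-1/2) = 3*cos(1)/8 + 13*sin(1)/24.
Integral = F(5/2) - F(-1/2) = 41*sin(5)/24 - 13*sin(1)/24 - 3*cos(1)/8 + 3*cos(5)/8.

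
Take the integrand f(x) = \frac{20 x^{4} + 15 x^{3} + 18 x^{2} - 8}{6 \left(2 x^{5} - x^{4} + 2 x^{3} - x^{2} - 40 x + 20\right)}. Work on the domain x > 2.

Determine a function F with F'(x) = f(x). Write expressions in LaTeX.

Factor the denominator (6 \left(x - 2\right) \left(x + 2\right) \left(2 x - 1\right) \left(x^{2} + 5\right)) and decompose: f = \frac{81 x + 128}{126 \left(x^{2} + 5\right)} + \frac{1}{315 \left(2 x - 1\right)} + \frac{11}{45 \left(x + 2\right)} + \frac{7}{9 \left(x - 2\right)}; each piece integrates to a log, atan, or power term.
Check: d/dx[\frac{980 \log{\left(x - 2 \right)} + 2 \log{\left(x - \frac{1}{2} \right)} + 308 \log{\left(x + 2 \right)} + 405 \log{\left(x^{2} + 5 \right)} + 256 \sqrt{5} \operatorname{atan}{\left(\frac{\sqrt{5} x}{5} \right)}}{1260}] = \frac{20 x^{4} + 15 x^{3} + 18 x^{2} - 8}{12 x^{5} - 6 x^{4} + 12 x^{3} - 6 x^{2} - 240 x + 120}, which equals f(x).

An antiderivative is F(x) = \frac{980 \log{\left(x - 2 \right)} + 2 \log{\left(x - \frac{1}{2} \right)} + 308 \log{\left(x + 2 \right)} + 405 \log{\left(x^{2} + 5 \right)} + 256 \sqrt{5} \operatorname{atan}{\left(\frac{\sqrt{5} x}{5} \right)}}{1260}.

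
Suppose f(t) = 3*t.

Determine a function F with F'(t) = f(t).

Since d/dt undoes antidifferentiation here, F'(t) = f(t) is required of F(t).
Check: d/dt[3*t**2/2] = 3*t = f(t).

An antiderivative is F(t) = 3*t**2/2.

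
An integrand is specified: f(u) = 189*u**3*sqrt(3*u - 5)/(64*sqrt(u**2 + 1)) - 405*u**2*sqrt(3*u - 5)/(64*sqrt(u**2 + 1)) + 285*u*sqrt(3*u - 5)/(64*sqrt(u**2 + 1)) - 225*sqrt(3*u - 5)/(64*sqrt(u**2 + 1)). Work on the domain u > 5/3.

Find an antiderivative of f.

An antiderivative is F(u) = 3*(3*u - 5)**(5/2)*sqrt(u**2 + 1)/32.

Recognize the product-rule pattern: f = v'r + vr' with v = 3*sqrt(2*u**2 + 2)/8, r = (3*u/2 - 5/2)**(5/2), so integration by parts undoes it.
Check: d/du[3*(3*u - 5)**(5/2)*sqrt(u**2 + 1)/32] = (189*u**3*sqrt(3*u - 5) - 405*u**2*sqrt(3*u - 5) + 285*u*sqrt(3*u - 5) - 225*sqrt(3*u - 5))/(64*sqrt(u**2 + 1)), which equals f(u).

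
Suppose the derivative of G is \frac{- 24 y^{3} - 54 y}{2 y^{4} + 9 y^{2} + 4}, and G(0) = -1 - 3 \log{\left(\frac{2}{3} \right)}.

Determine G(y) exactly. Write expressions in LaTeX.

G(y) = - 3 \log{\left(\frac{y^{4}}{3} + \frac{3 y^{2}}{2} + \frac{2}{3} \right)} - 1

The substitution u = \frac{y^{4}}{3} + \frac{3 y^{2}}{2} + \frac{2}{3} works: G'(y) is exactly (dG/du)*(du/dy) for that inner function.
A general antiderivative is - 3 \log{\left(\frac{y^{4}}{3} + \frac{3 y^{2}}{2} + \frac{2}{3} \right)} + C.
The condition gives C = -1 - 3 \log{\left(\frac{2}{3} \right)} - (- 3 \log{\left(\frac{2}{3} \right)}) = -1.
So G(y) = - 3 \log{\left(\frac{y^{4}}{3} + \frac{3 y^{2}}{2} + \frac{2}{3} \right)} - 1.
Check: d/dy[- 3 \log{\left(\frac{y^{4}}{3} + \frac{3 y^{2}}{2} + \frac{2}{3} \right)} - 1] = \frac{- 24 y^{3} - 54 y}{2 y^{4} + 9 y^{2} + 4} = G'(y).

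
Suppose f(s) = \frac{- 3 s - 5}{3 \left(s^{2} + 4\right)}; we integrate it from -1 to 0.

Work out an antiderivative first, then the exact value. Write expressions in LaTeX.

An antiderivative F(s) passes only if d/ds[F] lands on f(s) exactly.
F(s) = - \frac{\log{\left(s^{2} + 4 \right)}}{2} - \frac{5 \operatorname{atan}{\left(\frac{s}{2} \right)}}{6} is an antiderivative of f.
Check: d/ds[- \frac{\log{\left(s^{2} + 4 \right)}}{2} - \frac{5 \operatorname{atan}{\left(\frac{s}{2} \right)}}{6}] = \frac{- 3 s - 5}{3 s^{2} + 12}, which equals f(s).
F(0) = - \frac{\log{\left(4 \right)}}{2}; F(-1) = - \frac{\log{\left(5 \right)}}{2} + \frac{5 \operatorname{atan}{\left(\frac{1}{2} \right)}}{6}.
Integral = F(0) - F(-1) = - \frac{\log{\left(4 \right)}}{2} - \frac{5 \operatorname{atan}{\left(\frac{1}{2} \right)}}{6} + \frac{\log{\left(5 \right)}}{2}.

Antiderivative: F(s) = - \frac{\log{\left(s^{2} + 4 \right)}}{2} - \frac{5 \operatorname{atan}{\left(\frac{s}{2} \right)}}{6}; value = - \frac{\log{\left(4 \right)}}{2} - \frac{5 \operatorname{atan}{\left(\frac{1}{2} \right)}}{6} + \frac{\log{\left(5 \right)}}{2}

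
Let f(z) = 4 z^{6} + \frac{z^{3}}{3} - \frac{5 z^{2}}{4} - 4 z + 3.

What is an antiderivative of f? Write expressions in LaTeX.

Integrate term by term and add the pieces.
Check: d/dz[\frac{4 z^{7}}{7} + \frac{z^{4}}{12} - \frac{5 z^{3}}{12} - 2 z^{2} + 3 z] = 4 z^{6} + \frac{z^{3}}{3} - \frac{5 z^{2}}{4} - 4 z + 3 = f(z).

An antiderivative is F(z) = \frac{4 z^{7}}{7} + \frac{z^{4}}{12} - \frac{5 z^{3}}{12} - 2 z^{2} + 3 z.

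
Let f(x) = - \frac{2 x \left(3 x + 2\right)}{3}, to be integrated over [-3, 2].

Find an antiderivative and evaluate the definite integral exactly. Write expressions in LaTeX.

Antiderivative: F(x) = \frac{2 x^{2} \left(- x - 1\right)}{3}; value = -20

Since d/dx undoes antidifferentiation here, F'(x) = f(x) is required of F(x).
F(x) = \frac{2 x^{2} \left(- x - 1\right)}{3} is an antiderivative of f.
Check: d/dx[\frac{2 x^{2} \left(- x - 1\right)}{3}] = - 2 x^{2} - \frac{4 x}{3}, which equals f(x).
F(2) = -8; F(-3) = 12.
Integral = F(2) - F(-3) = -20.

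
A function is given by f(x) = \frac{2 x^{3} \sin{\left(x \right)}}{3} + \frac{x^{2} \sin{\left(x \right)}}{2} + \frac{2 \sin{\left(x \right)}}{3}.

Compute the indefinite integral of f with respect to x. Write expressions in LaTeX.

F(x) = - \frac{2 x^{3} \cos{\left(x \right)}}{3} + 2 x^{2} \sin{\left(x \right)} - \frac{x^{2} \cos{\left(x \right)}}{2} + x \sin{\left(x \right)} + 4 x \cos{\left(x \right)} - 4 \sin{\left(x \right)} + \frac{\cos{\left(x \right)}}{3} + C

Integrate term by term and add the pieces.
Check: d/dx[- \frac{2 x^{3} \cos{\left(x \right)}}{3} + 2 x^{2} \sin{\left(x \right)} - \frac{x^{2} \cos{\left(x \right)}}{2} + x \sin{\left(x \right)} + 4 x \cos{\left(x \right)} - 4 \sin{\left(x \right)} + \frac{\cos{\left(x \right)}}{3}] = \frac{2 x^{3} \sin{\left(x \right)}}{3} + \frac{x^{2} \sin{\left(x \right)}}{2} + \frac{2 \sin{\left(x \right)}}{3} = f(x).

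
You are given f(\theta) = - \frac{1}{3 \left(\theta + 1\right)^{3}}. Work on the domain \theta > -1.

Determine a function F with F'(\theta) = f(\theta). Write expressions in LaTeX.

Differentiate the proposed F(\theta) back; it has to land on f(\theta) exactly.
Check: d/d\theta[\frac{1}{6 \theta^{2} + 12 \theta + 6}] = - \frac{1}{3 \theta^{3} + 9 \theta^{2} + 9 \theta + 3}, which equals f(\theta).

An antiderivative is F(\theta) = \frac{1}{6 \theta^{2} + 12 \theta + 6}.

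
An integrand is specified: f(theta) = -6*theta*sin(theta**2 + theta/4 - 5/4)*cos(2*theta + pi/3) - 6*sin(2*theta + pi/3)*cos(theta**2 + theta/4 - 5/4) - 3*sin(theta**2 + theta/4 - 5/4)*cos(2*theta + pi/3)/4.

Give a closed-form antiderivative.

An antiderivative is F(theta) = 3*cos(2*theta + pi/3)*cos(theta**2 + theta/4 - 5/4).

Recognize the product-rule pattern: f = u'v + uv' with u = 3*cos(2*theta + pi/3), v = cos(theta**2 + theta/4 - 5/4), so integration by parts undoes it.
Check: d/dtheta[3*cos(2*theta + pi/3)*cos(theta**2 + theta/4 - 5/4)] = -6*theta*sin(theta**2 + theta/4 - 5/4)*cos(2*theta + pi/3) - 6*sin(2*theta + pi/3)*cos(theta**2 + theta/4 - 5/4) - 3*sin(theta**2 + theta/4 - 5/4)*cos(2*theta + pi/3)/4 = f(theta).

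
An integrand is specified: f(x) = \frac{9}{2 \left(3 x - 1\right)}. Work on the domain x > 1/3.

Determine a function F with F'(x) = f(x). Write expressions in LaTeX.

An antiderivative F(x) passes only if d/dx[F] lands on f(x) exactly.
Check: d/dx[\frac{3 \log{\left(3 x - 1 \right)}}{2}] = \frac{9}{6 x - 2}, which equals f(x).

An antiderivative is F(x) = \frac{3 \log{\left(3 x - 1 \right)}}{2}.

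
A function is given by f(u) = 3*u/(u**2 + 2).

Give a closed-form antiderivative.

An antiderivative is F(u) = 3*log(u**2/2 + 1)/2.

f matches the chain-rule pattern g'(h)*h' with inner function h(u) = u**2/2 + 1; substituting w = h(u) collapses the integral.
Check: d/du[3*log(u**2/2 + 1)/2] = 3*u/(u**2 + 2) = f(u).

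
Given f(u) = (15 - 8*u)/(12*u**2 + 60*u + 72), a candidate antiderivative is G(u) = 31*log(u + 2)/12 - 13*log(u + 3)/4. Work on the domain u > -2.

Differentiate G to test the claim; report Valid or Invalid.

Valid - the claim checks out under differentiation.

d/du[G] = (15 - 8*u)/(12*u**2 + 60*u + 72)
This equals f(u) exactly, so the claim holds.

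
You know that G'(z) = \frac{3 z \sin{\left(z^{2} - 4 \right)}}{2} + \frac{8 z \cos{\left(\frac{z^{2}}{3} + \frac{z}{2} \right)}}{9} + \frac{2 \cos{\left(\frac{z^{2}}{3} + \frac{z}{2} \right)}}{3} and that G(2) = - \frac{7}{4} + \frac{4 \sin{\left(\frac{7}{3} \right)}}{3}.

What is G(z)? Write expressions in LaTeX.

G(z) = \frac{16 \sin{\left(\frac{z^{2}}{3} + \frac{z}{2} \right)} - 9 \cos{\left(z^{2} - 4 \right)} - 12}{12}

The integrand splits into summands that can be handled one at a time.
A general antiderivative is \frac{4 \sin{\left(\frac{z^{2}}{3} + \frac{z}{2} \right)}}{3} - \frac{3 \cos{\left(z^{2} - 4 \right)}}{4} + C.
The condition gives C = - \frac{7}{4} + \frac{4 \sin{\left(\frac{7}{3} \right)}}{3} - (- \frac{3}{4} + \frac{4 \sin{\left(\frac{7}{3} \right)}}{3}) = -1.
So G(z) = \frac{16 \sin{\left(\frac{z^{2}}{3} + \frac{z}{2} \right)} - 9 \cos{\left(z^{2} - 4 \right)} - 12}{12}.
Check: d/dz[\frac{16 \sin{\left(\frac{z^{2}}{3} + \frac{z}{2} \right)} - 9 \cos{\left(z^{2} - 4 \right)} - 12}{12}] = \frac{3 z \sin{\left(z^{2} - 4 \right)}}{2} + \frac{8 z \cos{\left(\frac{z^{2}}{3} + \frac{z}{2} \right)}}{9} + \frac{2 \cos{\left(\frac{z^{2}}{3} + \frac{z}{2} \right)}}{3} = G'(z).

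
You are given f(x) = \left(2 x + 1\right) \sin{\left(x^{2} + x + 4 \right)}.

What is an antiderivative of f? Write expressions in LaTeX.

An antiderivative is F(x) = - \cos{\left(x^{2} + x + 4 \right)}.

f matches the chain-rule pattern g'(h)*h' with inner function h(x) = x^{2} + x + 4; substituting u = h(x) collapses the integral.
Check: d/dx[- \cos{\left(x^{2} + x + 4 \right)}] = 2 x \sin{\left(x^{2} + x + 4 \right)} + \sin{\left(x^{2} + x + 4 \right)}, which equals f(x).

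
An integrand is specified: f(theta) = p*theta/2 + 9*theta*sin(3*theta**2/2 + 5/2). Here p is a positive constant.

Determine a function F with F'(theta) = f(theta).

The integrand splits into summands that can be handled one at a time.
Check: d/dtheta[(p*theta**2 - 12*cos(3*theta**2/2 + 5/2))/4] = p*theta/2 + 9*theta*sin(3*theta**2/2 + 5/2) = f(theta).

An antiderivative is F(theta) = (p*theta**2 - 12*cos(3*theta**2/2 + 5/2))/4.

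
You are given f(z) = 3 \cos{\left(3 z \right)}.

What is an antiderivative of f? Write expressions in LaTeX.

An antiderivative F(z) passes only if d/dz[F] lands on f(z) exactly.
Check: d/dz[\sin{\left(3 z \right)}] = 3 \cos{\left(3 z \right)} = f(z).

An antiderivative is F(z) = \sin{\left(3 z \right)}.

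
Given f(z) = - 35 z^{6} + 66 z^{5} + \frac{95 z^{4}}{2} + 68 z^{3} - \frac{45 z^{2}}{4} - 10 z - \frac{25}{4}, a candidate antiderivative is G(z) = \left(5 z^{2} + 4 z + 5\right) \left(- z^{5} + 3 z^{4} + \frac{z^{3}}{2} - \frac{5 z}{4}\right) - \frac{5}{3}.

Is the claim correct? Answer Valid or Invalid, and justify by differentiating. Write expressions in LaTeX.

d/dz[G] = - 35 z^{6} + 66 z^{5} + \frac{95 z^{4}}{2} + 68 z^{3} - \frac{45 z^{2}}{4} - 10 z - \frac{25}{4}
This equals f(z) exactly, so the claim holds.

Valid: G'(z) = f(z).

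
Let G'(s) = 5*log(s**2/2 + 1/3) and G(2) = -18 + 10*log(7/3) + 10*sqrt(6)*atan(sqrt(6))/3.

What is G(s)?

G(s) = 5*s*log(3*s**2 + 2) - 10*s - 5*s*log(6) + 10*sqrt(6)*atan(sqrt(6)*s/2)/3 + 2

A first test for any G(s): its s-derivative must equal the given G'(s).
A general antiderivative is 5*s*log(s**2/2 + 1/3) - 10*s + 10*sqrt(6)*atan(sqrt(6)*s/2)/3 + C.
The condition gives C = -18 + 10*log(7/3) + 10*sqrt(6)*atan(sqrt(6))/3 - (-20 + 10*log(7/3) + 10*sqrt(6)*atan(sqrt(6))/3) = 2.
So G(s) = 5*s*log(3*s**2 + 2) - 10*s - 5*s*log(6) + 10*sqrt(6)*atan(sqrt(6)*s/2)/3 + 2.
Check: d/ds[5*s*log(3*s**2 + 2) - 10*s - 5*s*log(6) + 10*sqrt(6)*atan(sqrt(6)*s/2)/3 + 2] = 5*log(3*s**2 + 2) - 5*log(6), which equals G'(s).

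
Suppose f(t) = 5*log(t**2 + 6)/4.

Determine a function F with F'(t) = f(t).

Whatever form F(t) takes, F'(t) = f(t) is non-negotiable.
Check: d/dt[5*(t*log(t**2 + 6) - 2*t + 2*sqrt(6)*atan(sqrt(6)*t/6))/4] = 5*log(t**2 + 6)/4 = f(t).

An antiderivative is F(t) = 5*(t*log(t**2 + 6) - 2*t + 2*sqrt(6)*atan(sqrt(6)*t/6))/4.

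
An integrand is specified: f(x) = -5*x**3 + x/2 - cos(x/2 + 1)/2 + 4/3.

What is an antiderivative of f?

An antiderivative is F(x) = -5*x**4/4 + x**2/4 + 4*x/3 - sin(x/2 + 1).

The integrand splits into summands that can be handled one at a time.
Check: d/dx[-5*x**4/4 + x**2/4 + 4*x/3 - sin(x/2 + 1)] = -5*x**3 + x/2 - cos(x/2 + 1)/2 + 4/3 = f(x).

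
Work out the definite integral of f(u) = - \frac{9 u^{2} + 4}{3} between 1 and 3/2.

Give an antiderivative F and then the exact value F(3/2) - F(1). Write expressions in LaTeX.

Antiderivative: F(u) = \frac{u \left(- 3 u^{2} - 4\right)}{3}; value = - \frac{73}{24}

A candidate is checked by its d/du: the result must match f(u).
F(u) = \frac{u \left(- 3 u^{2} - 4\right)}{3} is an antiderivative of f.
Check: d/du[\frac{u \left(- 3 u^{2} - 4\right)}{3}] = - 3 u^{2} - \frac{4}{3}, which equals f(u).
F(3/2) = - \frac{43}{8}; F(1) = - \frac{7}{3}.
Integral = F(3/2) - F(1) = - \frac{73}{24}.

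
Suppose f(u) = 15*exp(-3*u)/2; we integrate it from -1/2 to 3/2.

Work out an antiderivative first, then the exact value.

Recover f(u) by differentiating a candidate F(u); any mismatch rules it out.
F(u) = -5*exp(-3*u)/2 is an antiderivative of f.
Check: d/du[-5*exp(-3*u)/2] = 15*exp(-3*u)/2 = f(u).
F(3/2) = -5*exp(-9/2)/2; F(-1/2) = -5*exp(3/2)/2.
Integral = F(3/2) - F(-1/2) = -5*exp(-9/2)/2 + 5*exp(3/2)/2.

Antiderivative: F(u) = -5*exp(-3*u)/2; value = -5*exp(-9/2)/2 + 5*exp(3/2)/2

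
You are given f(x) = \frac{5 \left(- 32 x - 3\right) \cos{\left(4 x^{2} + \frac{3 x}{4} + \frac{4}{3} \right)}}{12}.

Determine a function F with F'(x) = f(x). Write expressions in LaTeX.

An antiderivative is F(x) = - \frac{5 \sin{\left(4 x^{2} + \frac{3 x}{4} + \frac{4}{3} \right)}}{3}.

The substitution u = 4 x^{2} + \frac{3 x}{4} + \frac{4}{3} works: f is exactly (dF/du)*(du/dx) for that inner function.
Check: d/dx[- \frac{5 \sin{\left(4 x^{2} + \frac{3 x}{4} + \frac{4}{3} \right)}}{3}] = - \frac{40 x \cos{\left(4 x^{2} + \frac{3 x}{4} + \frac{4}{3} \right)}}{3} - \frac{5 \cos{\left(4 x^{2} + \frac{3 x}{4} + \frac{4}{3} \right)}}{4}, which equals f(x).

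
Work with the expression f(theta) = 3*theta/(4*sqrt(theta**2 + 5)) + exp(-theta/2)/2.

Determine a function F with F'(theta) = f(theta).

The integrand splits into summands that can be handled one at a time.
Check: d/dtheta[3*sqrt(theta**2 + 5)/4 - exp(-theta/2)] = (3*theta*exp(theta/2) + 2*sqrt(theta**2 + 5))*exp(-theta/2)/(4*sqrt(theta**2 + 5)), which equals f(theta).

An antiderivative is F(theta) = 3*sqrt(theta**2 + 5)/4 - exp(-theta/2).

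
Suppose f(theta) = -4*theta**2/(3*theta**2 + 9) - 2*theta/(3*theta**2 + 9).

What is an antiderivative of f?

An antiderivative is F(theta) = -4*theta/3 - log(theta**2 + 3)/3 + 4*sqrt(3)*atan(sqrt(3)*theta/3)/3.

Integrate term by term and add the pieces.
Check: d/dtheta[-4*theta/3 - log(theta**2 + 3)/3 + 4*sqrt(3)*atan(sqrt(3)*theta/3)/3] = (-4*theta**2 - 2*theta)/(3*theta**2 + 9), which equals f(theta).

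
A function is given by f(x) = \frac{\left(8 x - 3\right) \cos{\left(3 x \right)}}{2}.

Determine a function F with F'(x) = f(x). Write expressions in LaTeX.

Recover f(x) by differentiating a candidate F(x); any mismatch rules it out.
Check: d/dx[\frac{4 x \sin{\left(3 x \right)}}{3} - \frac{\sin{\left(3 x \right)}}{2} + \frac{4 \cos{\left(3 x \right)}}{9}] = 4 x \cos{\left(3 x \right)} - \frac{3 \cos{\left(3 x \right)}}{2}, which equals f(x).

An antiderivative is F(x) = \frac{4 x \sin{\left(3 x \right)}}{3} - \frac{\sin{\left(3 x \right)}}{2} + \frac{4 \cos{\left(3 x \right)}}{9}.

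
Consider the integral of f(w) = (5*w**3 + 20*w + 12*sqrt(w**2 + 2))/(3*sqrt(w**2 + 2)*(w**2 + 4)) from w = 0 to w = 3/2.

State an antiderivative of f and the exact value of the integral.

Any candidate F(w) must reproduce f(w) exactly when differentiated.
F(w) = 5*sqrt(w**2 + 2)/3 + 2*atan(w/2) is an antiderivative of f.
Check: d/dw[5*sqrt(w**2 + 2)/3 + 2*atan(w/2)] = (5*w**3 + 20*w + 12*sqrt(w**2 + 2))/(3*w**2*sqrt(w**2 + 2) + 12*sqrt(w**2 + 2)), which equals f(w).
F(3/2) = 2*atan(3/4) + 5*sqrt(17)/6; F(0) = 5*sqrt(2)/3.
Integral = F(3/2) - F(0) = -5*sqrt(2)/3 + 2*atan(3/4) + 5*sqrt(17)/6.

Antiderivative: F(w) = 5*sqrt(w**2 + 2)/3 + 2*atan(w/2); value = -5*sqrt(2)/3 + 2*atan(3/4) + 5*sqrt(17)/6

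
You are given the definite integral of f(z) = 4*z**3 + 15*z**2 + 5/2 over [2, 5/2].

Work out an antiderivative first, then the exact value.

Integrate term by term and add the pieces.
F(z) = (2*z**4 + 10*z**3 + 5*z + 6)/2 is an antiderivative of f.
Check: d/dz[(2*z**4 + 10*z**3 + 5*z + 6)/2] = 4*z**3 + 15*z**2 + 5/2 = f(z).
F(5/2) = 2023/16; F(2) = 64.
Integral = F(5/2) - F(2) = 999/16.

Antiderivative: F(z) = (2*z**4 + 10*z**3 + 5*z + 6)/2; value = 999/16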